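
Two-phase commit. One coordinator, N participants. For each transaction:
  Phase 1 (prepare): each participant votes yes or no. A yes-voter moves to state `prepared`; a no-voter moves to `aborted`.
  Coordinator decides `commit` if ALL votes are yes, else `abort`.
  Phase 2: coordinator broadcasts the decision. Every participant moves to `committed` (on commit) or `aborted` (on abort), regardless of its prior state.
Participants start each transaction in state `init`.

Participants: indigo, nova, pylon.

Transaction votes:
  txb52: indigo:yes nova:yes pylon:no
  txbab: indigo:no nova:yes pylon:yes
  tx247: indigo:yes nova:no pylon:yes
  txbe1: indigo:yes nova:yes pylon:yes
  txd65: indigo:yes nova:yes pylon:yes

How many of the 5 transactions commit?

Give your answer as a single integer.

txb52: no from pylon -> abort (commits=0)
txbab: no from indigo -> abort (commits=0)
tx247: no from nova -> abort (commits=0)
txbe1: all yes -> commit (commits=1)
txd65: all yes -> commit (commits=2)

Answer: 2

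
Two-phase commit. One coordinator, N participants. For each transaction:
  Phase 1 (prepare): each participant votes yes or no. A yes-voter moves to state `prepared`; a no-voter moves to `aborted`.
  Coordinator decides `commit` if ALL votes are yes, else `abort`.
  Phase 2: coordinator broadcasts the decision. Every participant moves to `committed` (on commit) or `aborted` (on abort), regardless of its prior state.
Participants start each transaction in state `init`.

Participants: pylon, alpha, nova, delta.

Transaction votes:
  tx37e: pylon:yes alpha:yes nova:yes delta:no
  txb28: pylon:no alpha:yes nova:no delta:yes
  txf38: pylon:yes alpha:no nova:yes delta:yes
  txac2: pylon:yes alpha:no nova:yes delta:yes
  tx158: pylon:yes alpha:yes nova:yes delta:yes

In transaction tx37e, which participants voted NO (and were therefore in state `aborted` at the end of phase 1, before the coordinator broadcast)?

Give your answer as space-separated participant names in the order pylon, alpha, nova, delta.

Txn tx37e phase 1: pylon yes -> prepared; alpha yes -> prepared; nova yes -> prepared; delta no -> aborted

Answer: delta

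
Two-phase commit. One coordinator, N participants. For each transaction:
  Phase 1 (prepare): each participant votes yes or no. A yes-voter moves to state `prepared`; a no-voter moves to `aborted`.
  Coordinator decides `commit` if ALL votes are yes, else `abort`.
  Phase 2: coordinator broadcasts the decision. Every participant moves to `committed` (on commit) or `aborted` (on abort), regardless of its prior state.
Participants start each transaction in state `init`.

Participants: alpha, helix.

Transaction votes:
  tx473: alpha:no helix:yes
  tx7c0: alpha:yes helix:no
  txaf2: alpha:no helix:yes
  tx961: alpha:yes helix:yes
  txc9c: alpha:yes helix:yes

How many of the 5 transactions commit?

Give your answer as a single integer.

tx473: no from alpha -> abort (commits=0)
tx7c0: no from helix -> abort (commits=0)
txaf2: no from alpha -> abort (commits=0)
tx961: all yes -> commit (commits=1)
txc9c: all yes -> commit (commits=2)

Answer: 2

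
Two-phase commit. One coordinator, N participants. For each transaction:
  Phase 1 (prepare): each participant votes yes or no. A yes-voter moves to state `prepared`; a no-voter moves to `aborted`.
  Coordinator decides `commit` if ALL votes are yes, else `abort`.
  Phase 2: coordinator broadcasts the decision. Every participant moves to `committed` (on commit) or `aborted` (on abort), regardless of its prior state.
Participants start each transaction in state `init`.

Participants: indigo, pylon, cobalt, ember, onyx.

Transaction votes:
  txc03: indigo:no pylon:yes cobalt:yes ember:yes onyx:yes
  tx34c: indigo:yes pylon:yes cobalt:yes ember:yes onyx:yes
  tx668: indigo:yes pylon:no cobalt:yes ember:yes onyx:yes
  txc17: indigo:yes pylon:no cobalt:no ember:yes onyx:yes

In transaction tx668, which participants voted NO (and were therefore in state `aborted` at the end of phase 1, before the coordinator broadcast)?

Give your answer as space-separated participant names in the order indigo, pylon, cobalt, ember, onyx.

Txn tx668 phase 1: indigo yes -> prepared; pylon no -> aborted; cobalt yes -> prepared; ember yes -> prepared; onyx yes -> prepared

Answer: pylon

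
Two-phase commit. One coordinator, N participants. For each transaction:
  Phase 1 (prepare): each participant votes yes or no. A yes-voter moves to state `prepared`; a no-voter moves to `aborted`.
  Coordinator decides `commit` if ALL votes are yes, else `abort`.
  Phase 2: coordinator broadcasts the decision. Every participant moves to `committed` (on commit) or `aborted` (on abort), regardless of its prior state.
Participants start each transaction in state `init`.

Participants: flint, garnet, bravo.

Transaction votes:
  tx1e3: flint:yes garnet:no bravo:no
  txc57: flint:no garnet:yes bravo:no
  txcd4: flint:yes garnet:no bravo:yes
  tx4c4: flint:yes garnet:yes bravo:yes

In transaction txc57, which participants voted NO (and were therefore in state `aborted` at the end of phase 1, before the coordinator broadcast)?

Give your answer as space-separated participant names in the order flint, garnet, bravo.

Answer: flint bravo

Derivation:
Txn txc57 phase 1: flint no -> aborted; garnet yes -> prepared; bravo no -> aborted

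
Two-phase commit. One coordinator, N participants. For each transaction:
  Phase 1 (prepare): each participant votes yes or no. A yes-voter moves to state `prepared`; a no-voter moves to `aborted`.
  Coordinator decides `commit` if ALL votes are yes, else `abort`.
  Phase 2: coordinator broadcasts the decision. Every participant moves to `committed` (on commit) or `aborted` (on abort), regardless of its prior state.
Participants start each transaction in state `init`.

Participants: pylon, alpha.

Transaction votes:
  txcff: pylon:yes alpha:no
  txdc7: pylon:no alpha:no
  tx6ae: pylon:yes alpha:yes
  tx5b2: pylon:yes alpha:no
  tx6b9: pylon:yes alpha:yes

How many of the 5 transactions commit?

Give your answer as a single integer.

Answer: 2

Derivation:
txcff: no from alpha -> abort (commits=0)
txdc7: no from pylon, alpha -> abort (commits=0)
tx6ae: all yes -> commit (commits=1)
tx5b2: no from alpha -> abort (commits=1)
tx6b9: all yes -> commit (commits=2)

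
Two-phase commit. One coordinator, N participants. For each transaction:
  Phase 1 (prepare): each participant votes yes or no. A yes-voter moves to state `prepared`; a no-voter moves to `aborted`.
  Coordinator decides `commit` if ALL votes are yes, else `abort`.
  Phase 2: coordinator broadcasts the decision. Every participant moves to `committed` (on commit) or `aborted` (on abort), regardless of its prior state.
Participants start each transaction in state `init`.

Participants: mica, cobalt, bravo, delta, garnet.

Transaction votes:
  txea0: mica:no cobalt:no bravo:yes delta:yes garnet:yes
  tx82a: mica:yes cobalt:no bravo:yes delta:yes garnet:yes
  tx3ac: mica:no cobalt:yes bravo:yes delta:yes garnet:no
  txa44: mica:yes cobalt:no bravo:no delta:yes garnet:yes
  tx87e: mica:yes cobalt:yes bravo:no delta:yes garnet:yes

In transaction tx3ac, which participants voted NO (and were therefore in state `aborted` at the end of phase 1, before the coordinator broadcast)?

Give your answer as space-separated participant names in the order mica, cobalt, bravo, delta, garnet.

Answer: mica garnet

Derivation:
Txn tx3ac phase 1: mica no -> aborted; cobalt yes -> prepared; bravo yes -> prepared; delta yes -> prepared; garnet no -> aborted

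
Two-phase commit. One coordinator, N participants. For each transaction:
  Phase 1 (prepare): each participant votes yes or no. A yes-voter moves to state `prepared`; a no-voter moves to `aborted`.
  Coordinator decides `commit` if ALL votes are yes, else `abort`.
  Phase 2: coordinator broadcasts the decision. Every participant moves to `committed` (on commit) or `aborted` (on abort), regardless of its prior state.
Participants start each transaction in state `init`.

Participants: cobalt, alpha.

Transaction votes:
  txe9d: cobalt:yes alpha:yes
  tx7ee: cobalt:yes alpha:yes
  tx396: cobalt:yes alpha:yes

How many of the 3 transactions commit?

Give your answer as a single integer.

txe9d: all yes -> commit (commits=1)
tx7ee: all yes -> commit (commits=2)
tx396: all yes -> commit (commits=3)

Answer: 3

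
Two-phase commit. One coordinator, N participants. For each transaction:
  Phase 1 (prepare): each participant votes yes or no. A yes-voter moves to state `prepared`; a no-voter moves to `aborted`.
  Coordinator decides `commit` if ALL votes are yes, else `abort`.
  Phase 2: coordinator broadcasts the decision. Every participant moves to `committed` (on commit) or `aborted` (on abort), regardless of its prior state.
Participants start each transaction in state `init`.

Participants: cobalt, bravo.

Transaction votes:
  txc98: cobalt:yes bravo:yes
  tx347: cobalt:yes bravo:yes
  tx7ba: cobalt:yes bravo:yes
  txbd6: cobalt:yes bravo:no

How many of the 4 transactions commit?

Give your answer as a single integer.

txc98: all yes -> commit (commits=1)
tx347: all yes -> commit (commits=2)
tx7ba: all yes -> commit (commits=3)
txbd6: no from bravo -> abort (commits=3)

Answer: 3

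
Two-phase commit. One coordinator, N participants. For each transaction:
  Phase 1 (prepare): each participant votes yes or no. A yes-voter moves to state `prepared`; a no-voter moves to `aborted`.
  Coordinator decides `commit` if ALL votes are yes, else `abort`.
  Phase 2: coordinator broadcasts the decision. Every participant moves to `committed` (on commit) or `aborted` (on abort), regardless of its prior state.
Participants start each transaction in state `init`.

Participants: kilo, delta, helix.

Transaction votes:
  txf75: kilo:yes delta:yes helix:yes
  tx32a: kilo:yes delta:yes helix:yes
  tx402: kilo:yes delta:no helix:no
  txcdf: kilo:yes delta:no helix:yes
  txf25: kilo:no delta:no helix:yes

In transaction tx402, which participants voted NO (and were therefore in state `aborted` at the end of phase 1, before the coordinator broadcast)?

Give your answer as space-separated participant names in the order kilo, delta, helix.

Txn tx402 phase 1: kilo yes -> prepared; delta no -> aborted; helix no -> aborted

Answer: delta helix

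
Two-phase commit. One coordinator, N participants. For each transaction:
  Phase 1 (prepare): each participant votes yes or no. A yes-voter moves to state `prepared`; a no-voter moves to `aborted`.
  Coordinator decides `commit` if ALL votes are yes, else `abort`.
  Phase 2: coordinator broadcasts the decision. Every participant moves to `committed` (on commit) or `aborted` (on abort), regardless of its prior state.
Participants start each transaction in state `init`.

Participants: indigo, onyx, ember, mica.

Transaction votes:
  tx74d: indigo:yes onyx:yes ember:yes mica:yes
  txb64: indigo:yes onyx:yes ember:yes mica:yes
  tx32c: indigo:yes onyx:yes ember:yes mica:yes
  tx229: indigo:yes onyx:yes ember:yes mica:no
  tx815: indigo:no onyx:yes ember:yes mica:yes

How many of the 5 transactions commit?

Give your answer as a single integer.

Answer: 3

Derivation:
tx74d: all yes -> commit (commits=1)
txb64: all yes -> commit (commits=2)
tx32c: all yes -> commit (commits=3)
tx229: no from mica -> abort (commits=3)
tx815: no from indigo -> abort (commits=3)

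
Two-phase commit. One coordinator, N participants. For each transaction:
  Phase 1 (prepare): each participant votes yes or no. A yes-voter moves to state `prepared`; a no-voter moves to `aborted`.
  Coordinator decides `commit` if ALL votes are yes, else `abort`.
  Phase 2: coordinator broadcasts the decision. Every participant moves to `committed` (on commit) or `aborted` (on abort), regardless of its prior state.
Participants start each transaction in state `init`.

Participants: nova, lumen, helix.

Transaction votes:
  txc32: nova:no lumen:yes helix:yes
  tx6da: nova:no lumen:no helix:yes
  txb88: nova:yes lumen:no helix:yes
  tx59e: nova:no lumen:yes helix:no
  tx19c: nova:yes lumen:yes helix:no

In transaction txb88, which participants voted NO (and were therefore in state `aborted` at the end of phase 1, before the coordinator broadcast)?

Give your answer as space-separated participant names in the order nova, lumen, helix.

Txn txb88 phase 1: nova yes -> prepared; lumen no -> aborted; helix yes -> prepared

Answer: lumen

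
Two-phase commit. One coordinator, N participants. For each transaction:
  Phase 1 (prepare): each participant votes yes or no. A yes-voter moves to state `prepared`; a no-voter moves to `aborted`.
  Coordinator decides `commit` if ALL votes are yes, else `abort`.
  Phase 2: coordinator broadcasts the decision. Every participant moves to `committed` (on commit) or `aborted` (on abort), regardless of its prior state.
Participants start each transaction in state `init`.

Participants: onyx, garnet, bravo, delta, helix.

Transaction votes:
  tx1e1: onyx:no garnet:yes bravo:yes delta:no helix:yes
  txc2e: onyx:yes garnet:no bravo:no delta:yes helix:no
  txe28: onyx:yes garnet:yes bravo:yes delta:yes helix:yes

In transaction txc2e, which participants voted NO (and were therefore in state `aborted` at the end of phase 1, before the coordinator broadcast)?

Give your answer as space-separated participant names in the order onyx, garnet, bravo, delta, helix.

Answer: garnet bravo helix

Derivation:
Txn txc2e phase 1: onyx yes -> prepared; garnet no -> aborted; bravo no -> aborted; delta yes -> prepared; helix no -> aborted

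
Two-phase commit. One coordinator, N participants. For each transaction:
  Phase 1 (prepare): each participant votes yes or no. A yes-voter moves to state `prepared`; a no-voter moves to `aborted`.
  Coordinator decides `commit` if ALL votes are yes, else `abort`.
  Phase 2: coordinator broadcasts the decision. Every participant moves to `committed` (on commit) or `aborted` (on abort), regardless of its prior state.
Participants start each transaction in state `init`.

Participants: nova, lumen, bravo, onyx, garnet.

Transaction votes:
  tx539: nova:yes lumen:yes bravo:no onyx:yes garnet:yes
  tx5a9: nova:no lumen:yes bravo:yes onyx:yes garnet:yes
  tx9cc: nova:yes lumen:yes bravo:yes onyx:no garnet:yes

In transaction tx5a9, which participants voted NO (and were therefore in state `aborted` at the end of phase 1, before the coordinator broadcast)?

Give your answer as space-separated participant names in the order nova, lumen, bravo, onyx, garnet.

Txn tx5a9 phase 1: nova no -> aborted; lumen yes -> prepared; bravo yes -> prepared; onyx yes -> prepared; garnet yes -> prepared

Answer: nova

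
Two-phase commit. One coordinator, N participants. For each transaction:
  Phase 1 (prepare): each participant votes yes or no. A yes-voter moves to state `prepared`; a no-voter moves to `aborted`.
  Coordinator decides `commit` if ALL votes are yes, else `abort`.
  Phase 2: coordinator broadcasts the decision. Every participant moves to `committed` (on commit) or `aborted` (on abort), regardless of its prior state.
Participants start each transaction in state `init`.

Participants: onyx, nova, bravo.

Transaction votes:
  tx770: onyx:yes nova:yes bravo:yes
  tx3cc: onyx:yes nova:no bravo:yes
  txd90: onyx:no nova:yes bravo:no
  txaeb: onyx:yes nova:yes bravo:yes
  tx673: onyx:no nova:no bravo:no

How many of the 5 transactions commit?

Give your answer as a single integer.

Answer: 2

Derivation:
tx770: all yes -> commit (commits=1)
tx3cc: no from nova -> abort (commits=1)
txd90: no from onyx, bravo -> abort (commits=1)
txaeb: all yes -> commit (commits=2)
tx673: no from onyx, nova, bravo -> abort (commits=2)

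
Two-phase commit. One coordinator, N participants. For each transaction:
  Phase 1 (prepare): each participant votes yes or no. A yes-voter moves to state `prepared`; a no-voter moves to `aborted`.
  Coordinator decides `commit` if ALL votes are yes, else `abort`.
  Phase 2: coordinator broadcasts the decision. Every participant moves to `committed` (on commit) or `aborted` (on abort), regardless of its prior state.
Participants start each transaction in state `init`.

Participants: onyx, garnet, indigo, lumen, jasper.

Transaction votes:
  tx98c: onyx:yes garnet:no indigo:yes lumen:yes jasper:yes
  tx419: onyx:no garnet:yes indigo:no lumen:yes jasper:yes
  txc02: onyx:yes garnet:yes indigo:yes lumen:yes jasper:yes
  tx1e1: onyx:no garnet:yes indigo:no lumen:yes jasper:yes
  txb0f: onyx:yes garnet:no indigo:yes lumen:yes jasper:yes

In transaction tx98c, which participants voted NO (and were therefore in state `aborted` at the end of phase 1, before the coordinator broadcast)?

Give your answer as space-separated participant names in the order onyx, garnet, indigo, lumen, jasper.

Answer: garnet

Derivation:
Txn tx98c phase 1: onyx yes -> prepared; garnet no -> aborted; indigo yes -> prepared; lumen yes -> prepared; jasper yes -> prepared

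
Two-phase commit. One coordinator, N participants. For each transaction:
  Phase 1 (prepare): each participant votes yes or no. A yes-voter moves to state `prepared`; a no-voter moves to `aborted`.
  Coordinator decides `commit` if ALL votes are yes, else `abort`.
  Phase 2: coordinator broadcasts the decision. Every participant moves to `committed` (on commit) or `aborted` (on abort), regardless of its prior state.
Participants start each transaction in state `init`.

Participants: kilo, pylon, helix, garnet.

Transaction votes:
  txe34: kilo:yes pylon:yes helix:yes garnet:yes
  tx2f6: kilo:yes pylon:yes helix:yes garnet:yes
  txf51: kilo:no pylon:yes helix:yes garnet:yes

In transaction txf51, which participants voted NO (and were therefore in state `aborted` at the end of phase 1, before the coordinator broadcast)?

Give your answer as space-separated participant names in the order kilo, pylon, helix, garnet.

Answer: kilo

Derivation:
Txn txf51 phase 1: kilo no -> aborted; pylon yes -> prepared; helix yes -> prepared; garnet yes -> prepared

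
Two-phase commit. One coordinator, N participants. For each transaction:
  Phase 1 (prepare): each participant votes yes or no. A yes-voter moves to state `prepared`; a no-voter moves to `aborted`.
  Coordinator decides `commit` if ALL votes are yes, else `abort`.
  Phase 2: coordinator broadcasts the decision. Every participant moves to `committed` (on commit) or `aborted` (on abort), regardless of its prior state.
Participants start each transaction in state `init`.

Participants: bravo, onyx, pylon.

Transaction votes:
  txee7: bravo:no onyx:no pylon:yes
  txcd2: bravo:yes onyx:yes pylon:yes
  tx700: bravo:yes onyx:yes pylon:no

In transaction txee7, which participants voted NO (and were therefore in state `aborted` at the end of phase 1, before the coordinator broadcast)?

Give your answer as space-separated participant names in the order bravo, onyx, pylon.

Txn txee7 phase 1: bravo no -> aborted; onyx no -> aborted; pylon yes -> prepared

Answer: bravo onyx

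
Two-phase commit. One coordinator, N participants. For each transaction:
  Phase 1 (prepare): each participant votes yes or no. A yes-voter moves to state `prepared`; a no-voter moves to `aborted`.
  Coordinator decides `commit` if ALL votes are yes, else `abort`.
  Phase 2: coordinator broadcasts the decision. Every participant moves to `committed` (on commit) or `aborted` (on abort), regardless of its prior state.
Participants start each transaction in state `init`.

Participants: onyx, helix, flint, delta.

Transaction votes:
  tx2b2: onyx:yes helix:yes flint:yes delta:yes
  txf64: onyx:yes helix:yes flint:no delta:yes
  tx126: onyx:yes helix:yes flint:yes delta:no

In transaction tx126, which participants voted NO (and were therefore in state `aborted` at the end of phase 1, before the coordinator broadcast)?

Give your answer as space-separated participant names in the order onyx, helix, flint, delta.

Txn tx126 phase 1: onyx yes -> prepared; helix yes -> prepared; flint yes -> prepared; delta no -> aborted

Answer: delta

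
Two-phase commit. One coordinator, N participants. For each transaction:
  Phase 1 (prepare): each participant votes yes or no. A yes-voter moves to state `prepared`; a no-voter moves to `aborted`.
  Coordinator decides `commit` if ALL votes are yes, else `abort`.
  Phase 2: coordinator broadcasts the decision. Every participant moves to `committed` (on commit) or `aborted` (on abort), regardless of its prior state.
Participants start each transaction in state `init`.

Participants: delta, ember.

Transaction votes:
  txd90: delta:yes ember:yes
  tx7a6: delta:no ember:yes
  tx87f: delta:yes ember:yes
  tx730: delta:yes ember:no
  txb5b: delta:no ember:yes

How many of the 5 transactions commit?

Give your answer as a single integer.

txd90: all yes -> commit (commits=1)
tx7a6: no from delta -> abort (commits=1)
tx87f: all yes -> commit (commits=2)
tx730: no from ember -> abort (commits=2)
txb5b: no from delta -> abort (commits=2)

Answer: 2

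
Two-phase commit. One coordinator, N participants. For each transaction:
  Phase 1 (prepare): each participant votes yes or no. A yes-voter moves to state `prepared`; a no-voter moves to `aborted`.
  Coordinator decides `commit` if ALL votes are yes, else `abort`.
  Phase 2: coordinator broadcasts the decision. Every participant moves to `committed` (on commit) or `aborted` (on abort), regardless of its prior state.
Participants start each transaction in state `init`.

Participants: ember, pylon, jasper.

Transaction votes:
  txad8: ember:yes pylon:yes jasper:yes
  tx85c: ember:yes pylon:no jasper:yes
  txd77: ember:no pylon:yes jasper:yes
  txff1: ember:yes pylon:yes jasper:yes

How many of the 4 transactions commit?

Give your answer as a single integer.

Answer: 2

Derivation:
txad8: all yes -> commit (commits=1)
tx85c: no from pylon -> abort (commits=1)
txd77: no from ember -> abort (commits=1)
txff1: all yes -> commit (commits=2)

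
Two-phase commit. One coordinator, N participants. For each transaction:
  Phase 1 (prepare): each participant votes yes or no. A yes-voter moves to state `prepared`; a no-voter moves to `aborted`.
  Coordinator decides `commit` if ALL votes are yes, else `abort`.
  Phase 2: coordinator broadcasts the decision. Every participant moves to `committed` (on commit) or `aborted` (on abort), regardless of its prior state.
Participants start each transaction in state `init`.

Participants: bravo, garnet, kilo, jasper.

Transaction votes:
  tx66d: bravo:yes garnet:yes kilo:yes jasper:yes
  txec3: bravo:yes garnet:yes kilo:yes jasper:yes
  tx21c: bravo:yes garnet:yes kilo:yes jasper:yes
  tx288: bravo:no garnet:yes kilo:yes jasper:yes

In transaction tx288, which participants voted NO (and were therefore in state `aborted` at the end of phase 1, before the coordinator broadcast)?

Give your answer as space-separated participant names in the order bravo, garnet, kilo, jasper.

Txn tx288 phase 1: bravo no -> aborted; garnet yes -> prepared; kilo yes -> prepared; jasper yes -> prepared

Answer: bravo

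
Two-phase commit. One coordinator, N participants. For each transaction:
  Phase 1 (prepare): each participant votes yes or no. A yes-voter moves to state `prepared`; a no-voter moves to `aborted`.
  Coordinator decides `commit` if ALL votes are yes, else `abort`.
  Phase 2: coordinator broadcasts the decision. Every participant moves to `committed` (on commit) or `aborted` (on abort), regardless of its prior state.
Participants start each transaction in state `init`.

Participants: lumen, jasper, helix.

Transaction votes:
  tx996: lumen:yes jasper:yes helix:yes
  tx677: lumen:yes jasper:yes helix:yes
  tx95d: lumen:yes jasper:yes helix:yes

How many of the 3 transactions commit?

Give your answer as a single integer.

Answer: 3

Derivation:
tx996: all yes -> commit (commits=1)
tx677: all yes -> commit (commits=2)
tx95d: all yes -> commit (commits=3)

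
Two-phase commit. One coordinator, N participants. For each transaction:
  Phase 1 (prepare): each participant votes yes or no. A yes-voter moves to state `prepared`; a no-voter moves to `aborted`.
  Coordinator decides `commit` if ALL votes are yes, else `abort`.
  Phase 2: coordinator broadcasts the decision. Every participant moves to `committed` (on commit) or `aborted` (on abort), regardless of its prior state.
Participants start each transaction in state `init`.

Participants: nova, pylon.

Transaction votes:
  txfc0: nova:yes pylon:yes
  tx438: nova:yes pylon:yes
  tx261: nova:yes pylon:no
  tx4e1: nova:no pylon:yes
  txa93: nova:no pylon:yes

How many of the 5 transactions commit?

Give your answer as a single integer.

Answer: 2

Derivation:
txfc0: all yes -> commit (commits=1)
tx438: all yes -> commit (commits=2)
tx261: no from pylon -> abort (commits=2)
tx4e1: no from nova -> abort (commits=2)
txa93: no from nova -> abort (commits=2)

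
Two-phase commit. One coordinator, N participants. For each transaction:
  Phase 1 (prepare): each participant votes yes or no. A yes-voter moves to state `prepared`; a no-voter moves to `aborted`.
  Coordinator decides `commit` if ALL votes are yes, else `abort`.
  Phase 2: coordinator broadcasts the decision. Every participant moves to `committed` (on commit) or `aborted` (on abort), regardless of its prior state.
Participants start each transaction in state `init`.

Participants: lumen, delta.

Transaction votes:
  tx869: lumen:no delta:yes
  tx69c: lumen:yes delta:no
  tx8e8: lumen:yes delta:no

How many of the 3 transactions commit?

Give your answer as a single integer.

tx869: no from lumen -> abort (commits=0)
tx69c: no from delta -> abort (commits=0)
tx8e8: no from delta -> abort (commits=0)

Answer: 0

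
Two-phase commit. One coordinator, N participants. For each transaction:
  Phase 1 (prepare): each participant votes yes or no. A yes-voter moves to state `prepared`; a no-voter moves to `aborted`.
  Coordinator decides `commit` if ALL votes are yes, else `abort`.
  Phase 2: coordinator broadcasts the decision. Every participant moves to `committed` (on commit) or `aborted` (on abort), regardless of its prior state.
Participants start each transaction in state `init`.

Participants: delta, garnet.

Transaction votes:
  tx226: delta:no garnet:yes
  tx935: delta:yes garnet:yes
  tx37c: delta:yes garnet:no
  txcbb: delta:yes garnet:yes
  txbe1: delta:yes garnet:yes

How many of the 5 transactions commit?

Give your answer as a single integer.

tx226: no from delta -> abort (commits=0)
tx935: all yes -> commit (commits=1)
tx37c: no from garnet -> abort (commits=1)
txcbb: all yes -> commit (commits=2)
txbe1: all yes -> commit (commits=3)

Answer: 3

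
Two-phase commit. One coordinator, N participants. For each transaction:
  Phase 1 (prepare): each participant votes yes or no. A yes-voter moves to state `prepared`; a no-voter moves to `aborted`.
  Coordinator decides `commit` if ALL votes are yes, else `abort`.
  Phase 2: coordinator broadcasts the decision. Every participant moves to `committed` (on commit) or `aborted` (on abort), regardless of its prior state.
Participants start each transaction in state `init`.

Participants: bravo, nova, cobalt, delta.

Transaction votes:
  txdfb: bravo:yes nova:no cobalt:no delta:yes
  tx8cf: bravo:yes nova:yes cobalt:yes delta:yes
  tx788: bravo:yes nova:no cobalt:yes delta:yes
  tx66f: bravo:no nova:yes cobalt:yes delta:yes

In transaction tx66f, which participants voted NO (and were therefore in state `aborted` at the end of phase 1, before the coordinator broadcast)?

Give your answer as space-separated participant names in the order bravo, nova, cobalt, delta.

Txn tx66f phase 1: bravo no -> aborted; nova yes -> prepared; cobalt yes -> prepared; delta yes -> prepared

Answer: bravo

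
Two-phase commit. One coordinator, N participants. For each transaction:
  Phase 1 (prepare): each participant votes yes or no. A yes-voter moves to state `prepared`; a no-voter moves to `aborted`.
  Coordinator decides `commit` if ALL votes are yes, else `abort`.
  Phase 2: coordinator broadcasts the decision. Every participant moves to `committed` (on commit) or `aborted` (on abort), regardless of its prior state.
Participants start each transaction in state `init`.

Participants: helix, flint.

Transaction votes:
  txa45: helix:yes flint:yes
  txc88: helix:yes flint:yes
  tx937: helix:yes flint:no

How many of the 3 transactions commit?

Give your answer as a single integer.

Answer: 2

Derivation:
txa45: all yes -> commit (commits=1)
txc88: all yes -> commit (commits=2)
tx937: no from flint -> abort (commits=2)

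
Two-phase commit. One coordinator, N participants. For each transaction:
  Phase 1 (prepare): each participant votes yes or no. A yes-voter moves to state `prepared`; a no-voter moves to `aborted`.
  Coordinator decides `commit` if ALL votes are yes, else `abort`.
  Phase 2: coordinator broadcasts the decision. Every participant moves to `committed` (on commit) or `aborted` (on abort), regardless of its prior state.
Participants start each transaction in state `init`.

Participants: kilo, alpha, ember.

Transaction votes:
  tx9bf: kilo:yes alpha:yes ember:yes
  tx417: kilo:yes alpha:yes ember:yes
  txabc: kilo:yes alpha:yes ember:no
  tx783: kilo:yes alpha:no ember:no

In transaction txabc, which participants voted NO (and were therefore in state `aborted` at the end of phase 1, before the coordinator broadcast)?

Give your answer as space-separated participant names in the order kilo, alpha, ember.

Txn txabc phase 1: kilo yes -> prepared; alpha yes -> prepared; ember no -> aborted

Answer: ember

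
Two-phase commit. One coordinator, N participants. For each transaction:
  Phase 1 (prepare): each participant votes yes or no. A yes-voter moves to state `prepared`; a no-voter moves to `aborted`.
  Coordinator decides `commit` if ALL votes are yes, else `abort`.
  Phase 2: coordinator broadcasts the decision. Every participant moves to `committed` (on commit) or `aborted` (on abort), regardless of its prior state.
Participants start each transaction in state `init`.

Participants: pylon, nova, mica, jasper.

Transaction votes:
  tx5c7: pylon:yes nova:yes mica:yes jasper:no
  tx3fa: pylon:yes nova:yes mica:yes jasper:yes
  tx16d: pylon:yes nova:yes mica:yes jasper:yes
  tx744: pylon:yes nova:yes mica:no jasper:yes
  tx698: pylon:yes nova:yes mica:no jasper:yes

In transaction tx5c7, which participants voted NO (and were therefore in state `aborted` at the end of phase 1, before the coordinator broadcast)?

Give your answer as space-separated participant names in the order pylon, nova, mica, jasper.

Answer: jasper

Derivation:
Txn tx5c7 phase 1: pylon yes -> prepared; nova yes -> prepared; mica yes -> prepared; jasper no -> aborted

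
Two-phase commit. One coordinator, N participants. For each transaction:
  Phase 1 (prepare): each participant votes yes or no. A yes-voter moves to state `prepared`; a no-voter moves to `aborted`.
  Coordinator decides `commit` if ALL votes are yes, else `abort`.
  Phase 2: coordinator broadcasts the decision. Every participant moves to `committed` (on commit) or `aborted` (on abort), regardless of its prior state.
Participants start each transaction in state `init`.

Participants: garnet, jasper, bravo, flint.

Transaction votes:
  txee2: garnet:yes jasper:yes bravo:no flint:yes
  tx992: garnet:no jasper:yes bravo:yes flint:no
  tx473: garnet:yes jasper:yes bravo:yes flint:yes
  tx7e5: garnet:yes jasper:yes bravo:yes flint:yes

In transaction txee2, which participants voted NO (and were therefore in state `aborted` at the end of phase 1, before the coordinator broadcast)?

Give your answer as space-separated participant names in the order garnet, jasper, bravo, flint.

Txn txee2 phase 1: garnet yes -> prepared; jasper yes -> prepared; bravo no -> aborted; flint yes -> prepared

Answer: bravo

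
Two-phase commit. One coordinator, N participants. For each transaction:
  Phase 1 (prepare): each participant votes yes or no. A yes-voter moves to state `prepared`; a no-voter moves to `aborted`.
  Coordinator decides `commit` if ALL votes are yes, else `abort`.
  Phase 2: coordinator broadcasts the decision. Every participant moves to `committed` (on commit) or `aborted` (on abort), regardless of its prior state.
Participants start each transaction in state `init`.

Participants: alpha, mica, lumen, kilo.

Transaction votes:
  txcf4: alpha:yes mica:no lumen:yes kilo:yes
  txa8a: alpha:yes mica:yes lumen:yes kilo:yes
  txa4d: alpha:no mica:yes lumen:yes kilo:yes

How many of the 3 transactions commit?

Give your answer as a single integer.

txcf4: no from mica -> abort (commits=0)
txa8a: all yes -> commit (commits=1)
txa4d: no from alpha -> abort (commits=1)

Answer: 1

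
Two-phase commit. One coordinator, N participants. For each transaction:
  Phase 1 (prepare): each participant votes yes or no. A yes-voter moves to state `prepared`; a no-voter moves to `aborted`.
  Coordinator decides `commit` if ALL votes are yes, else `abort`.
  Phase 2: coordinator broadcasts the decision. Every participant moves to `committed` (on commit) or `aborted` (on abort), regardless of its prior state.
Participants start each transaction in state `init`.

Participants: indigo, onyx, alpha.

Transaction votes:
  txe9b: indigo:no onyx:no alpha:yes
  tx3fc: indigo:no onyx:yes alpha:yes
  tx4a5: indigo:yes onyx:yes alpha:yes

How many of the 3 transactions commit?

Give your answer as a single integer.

Answer: 1

Derivation:
txe9b: no from indigo, onyx -> abort (commits=0)
tx3fc: no from indigo -> abort (commits=0)
tx4a5: all yes -> commit (commits=1)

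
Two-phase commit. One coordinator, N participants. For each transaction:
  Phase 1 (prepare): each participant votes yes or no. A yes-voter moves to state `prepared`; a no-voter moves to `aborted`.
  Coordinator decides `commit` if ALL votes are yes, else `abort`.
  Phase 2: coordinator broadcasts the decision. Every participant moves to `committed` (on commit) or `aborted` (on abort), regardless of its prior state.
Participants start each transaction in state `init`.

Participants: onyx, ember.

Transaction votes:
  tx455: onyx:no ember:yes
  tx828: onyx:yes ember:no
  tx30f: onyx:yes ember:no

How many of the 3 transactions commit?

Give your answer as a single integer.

tx455: no from onyx -> abort (commits=0)
tx828: no from ember -> abort (commits=0)
tx30f: no from ember -> abort (commits=0)

Answer: 0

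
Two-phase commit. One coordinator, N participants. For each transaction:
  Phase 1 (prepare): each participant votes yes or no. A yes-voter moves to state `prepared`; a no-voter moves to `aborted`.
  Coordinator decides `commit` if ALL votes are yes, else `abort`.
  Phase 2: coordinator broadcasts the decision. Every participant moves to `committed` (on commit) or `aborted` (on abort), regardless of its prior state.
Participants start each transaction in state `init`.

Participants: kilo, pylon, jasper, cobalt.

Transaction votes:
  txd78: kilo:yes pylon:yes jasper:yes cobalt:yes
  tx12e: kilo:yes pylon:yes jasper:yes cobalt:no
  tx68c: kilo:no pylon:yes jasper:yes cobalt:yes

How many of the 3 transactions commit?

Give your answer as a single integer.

txd78: all yes -> commit (commits=1)
tx12e: no from cobalt -> abort (commits=1)
tx68c: no from kilo -> abort (commits=1)

Answer: 1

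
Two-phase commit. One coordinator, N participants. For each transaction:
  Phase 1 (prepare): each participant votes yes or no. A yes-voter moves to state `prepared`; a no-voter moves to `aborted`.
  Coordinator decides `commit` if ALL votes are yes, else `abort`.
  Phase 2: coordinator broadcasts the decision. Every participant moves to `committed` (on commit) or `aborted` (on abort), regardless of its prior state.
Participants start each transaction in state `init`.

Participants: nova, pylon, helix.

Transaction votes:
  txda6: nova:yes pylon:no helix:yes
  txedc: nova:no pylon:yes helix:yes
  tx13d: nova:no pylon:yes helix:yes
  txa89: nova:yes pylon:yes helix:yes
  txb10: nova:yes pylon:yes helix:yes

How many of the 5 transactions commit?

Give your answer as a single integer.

Answer: 2

Derivation:
txda6: no from pylon -> abort (commits=0)
txedc: no from nova -> abort (commits=0)
tx13d: no from nova -> abort (commits=0)
txa89: all yes -> commit (commits=1)
txb10: all yes -> commit (commits=2)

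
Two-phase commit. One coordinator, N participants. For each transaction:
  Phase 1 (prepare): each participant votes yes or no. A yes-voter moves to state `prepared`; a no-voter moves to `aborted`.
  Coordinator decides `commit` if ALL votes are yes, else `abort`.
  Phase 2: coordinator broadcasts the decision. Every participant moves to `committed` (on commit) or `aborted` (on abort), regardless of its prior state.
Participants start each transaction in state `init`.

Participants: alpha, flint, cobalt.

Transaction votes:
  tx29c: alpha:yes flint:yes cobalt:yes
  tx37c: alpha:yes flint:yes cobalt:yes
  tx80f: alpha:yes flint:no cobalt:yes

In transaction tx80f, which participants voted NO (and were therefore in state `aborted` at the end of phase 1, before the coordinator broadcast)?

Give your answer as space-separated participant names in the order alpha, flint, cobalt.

Txn tx80f phase 1: alpha yes -> prepared; flint no -> aborted; cobalt yes -> prepared

Answer: flint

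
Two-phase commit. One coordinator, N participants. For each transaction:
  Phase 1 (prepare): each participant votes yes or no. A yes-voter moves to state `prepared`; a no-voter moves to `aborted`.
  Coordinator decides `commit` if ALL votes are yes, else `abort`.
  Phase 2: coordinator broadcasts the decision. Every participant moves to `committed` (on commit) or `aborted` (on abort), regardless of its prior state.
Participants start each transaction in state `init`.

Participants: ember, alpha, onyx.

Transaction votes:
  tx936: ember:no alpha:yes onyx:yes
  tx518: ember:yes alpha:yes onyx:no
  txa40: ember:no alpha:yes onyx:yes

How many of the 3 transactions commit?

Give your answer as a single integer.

tx936: no from ember -> abort (commits=0)
tx518: no from onyx -> abort (commits=0)
txa40: no from ember -> abort (commits=0)

Answer: 0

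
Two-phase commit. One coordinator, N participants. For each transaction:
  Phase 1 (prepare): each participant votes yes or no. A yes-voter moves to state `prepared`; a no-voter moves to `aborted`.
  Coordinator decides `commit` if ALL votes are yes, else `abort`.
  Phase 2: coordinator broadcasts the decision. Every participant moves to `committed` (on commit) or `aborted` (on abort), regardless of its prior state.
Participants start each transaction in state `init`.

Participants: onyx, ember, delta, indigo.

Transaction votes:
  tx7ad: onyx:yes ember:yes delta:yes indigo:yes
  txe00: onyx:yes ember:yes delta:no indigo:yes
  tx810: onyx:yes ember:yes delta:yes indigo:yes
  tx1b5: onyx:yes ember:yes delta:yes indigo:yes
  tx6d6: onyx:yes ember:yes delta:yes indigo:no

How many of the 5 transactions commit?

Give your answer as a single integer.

tx7ad: all yes -> commit (commits=1)
txe00: no from delta -> abort (commits=1)
tx810: all yes -> commit (commits=2)
tx1b5: all yes -> commit (commits=3)
tx6d6: no from indigo -> abort (commits=3)

Answer: 3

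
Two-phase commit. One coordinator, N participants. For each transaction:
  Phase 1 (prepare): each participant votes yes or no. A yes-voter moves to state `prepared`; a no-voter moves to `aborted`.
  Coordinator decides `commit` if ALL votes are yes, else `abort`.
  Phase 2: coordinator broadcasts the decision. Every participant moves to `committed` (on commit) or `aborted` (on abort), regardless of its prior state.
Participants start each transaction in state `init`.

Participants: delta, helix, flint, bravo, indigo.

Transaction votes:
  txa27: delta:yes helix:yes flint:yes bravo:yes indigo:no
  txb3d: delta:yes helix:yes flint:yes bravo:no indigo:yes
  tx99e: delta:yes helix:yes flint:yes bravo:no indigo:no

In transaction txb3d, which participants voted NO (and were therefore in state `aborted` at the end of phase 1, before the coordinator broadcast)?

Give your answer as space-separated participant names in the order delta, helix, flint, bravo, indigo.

Answer: bravo

Derivation:
Txn txb3d phase 1: delta yes -> prepared; helix yes -> prepared; flint yes -> prepared; bravo no -> aborted; indigo yes -> prepared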